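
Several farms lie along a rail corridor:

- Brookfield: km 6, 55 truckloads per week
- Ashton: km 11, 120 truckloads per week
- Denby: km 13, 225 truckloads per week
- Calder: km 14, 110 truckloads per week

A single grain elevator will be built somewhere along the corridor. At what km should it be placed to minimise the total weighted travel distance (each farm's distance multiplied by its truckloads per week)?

x = 13

For a sum of weighted absolute distances on a line, the optimum is the weighted median (not the mean). Total weight W = 510; half-weight = 255.
Sort by position and accumulate weight:
  km 6 (Brookfield, w=55) → cum 55
  km 11 (Ashton, w=120) → cum 175
  km 13 (Denby, w=225) → cum 400  ≥ 255 → median here
  km 14 (Calder, w=110) → cum 510
Optimal location: km 13.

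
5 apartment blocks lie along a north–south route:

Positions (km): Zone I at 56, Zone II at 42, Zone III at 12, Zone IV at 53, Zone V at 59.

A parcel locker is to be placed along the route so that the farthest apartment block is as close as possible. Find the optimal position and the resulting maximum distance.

The 1-center on a line is the midpoint of the two extreme points: leftmost at 12, rightmost at 59.
Optimal location = (12 + 59)/2 = 35.5; maximum distance = (59 − 12)/2 = 23.5.

location 35.5, max distance 23.5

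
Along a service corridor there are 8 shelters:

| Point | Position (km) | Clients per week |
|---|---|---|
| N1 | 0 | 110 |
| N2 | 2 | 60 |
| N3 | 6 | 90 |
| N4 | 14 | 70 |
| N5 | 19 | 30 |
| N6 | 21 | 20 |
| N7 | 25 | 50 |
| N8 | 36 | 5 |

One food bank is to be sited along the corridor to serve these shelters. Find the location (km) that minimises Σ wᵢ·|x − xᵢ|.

For a sum of weighted absolute distances on a line, the optimum is the weighted median (not the mean). Total weight W = 435; half-weight = 217.5.
Sort by position and accumulate weight:
  km 0 (N1, w=110) → cum 110
  km 2 (N2, w=60) → cum 170
  km 6 (N3, w=90) → cum 260  ≥ 217.5 → median here
  km 14 (N4, w=70) → cum 330
  km 19 (N5, w=30) → cum 360
  km 21 (N6, w=20) → cum 380
  km 25 (N7, w=50) → cum 430
  km 36 (N8, w=5) → cum 435
Optimal location: km 6.

x = 6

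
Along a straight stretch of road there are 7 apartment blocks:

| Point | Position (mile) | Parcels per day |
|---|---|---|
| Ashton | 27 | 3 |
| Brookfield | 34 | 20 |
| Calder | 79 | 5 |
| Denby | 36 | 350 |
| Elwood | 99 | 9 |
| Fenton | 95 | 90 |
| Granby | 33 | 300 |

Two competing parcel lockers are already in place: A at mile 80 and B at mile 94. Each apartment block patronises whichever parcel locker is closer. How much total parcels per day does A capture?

The indifferent point is the midpoint (80+94)/2 = 87; apartment blocks left of it (closer to A at 80) go to A, those right go to B.
  Ashton at 27 (w=3) → A
  Granby at 33 (w=300) → A
  Brookfield at 34 (w=20) → A
  Denby at 36 (w=350) → A
  Calder at 79 (w=5) → A
  Fenton at 95 (w=90) → B
  Elwood at 99 (w=9) → B
A captures 678; B captures 99.

678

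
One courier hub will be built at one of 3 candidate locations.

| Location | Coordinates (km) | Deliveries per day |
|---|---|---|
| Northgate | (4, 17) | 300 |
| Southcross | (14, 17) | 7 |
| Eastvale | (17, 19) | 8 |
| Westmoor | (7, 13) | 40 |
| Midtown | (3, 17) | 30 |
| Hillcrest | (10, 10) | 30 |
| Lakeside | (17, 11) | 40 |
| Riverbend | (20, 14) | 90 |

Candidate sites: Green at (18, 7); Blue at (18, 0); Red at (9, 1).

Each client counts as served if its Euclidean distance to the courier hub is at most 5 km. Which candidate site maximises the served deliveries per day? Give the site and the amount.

Coverage radius r = 5 km; a point is covered iff (Δx)²+(Δy)² ≤ 5² = 25.
  Green (18, 7): covers {Lakeside} → 40
  Blue (18, 0): covers {none} → 0
  Red (9, 1): covers {none} → 0
Maximum coverage at Green: 40 deliveries per day.

Green, covering 40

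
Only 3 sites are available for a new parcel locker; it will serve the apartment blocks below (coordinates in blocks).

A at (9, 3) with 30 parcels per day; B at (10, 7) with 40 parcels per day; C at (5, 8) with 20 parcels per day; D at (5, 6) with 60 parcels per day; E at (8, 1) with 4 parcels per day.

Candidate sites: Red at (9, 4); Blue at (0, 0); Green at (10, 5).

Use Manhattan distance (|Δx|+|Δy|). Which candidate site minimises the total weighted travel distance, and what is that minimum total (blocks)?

Green, total 714 blocks

Total weighted distance at each candidate:
  Red (9, 4): total = 726
  Blue (0, 0): total = 1996
  Green (10, 5): total = 714
Minimum is at Green with total 714 blocks.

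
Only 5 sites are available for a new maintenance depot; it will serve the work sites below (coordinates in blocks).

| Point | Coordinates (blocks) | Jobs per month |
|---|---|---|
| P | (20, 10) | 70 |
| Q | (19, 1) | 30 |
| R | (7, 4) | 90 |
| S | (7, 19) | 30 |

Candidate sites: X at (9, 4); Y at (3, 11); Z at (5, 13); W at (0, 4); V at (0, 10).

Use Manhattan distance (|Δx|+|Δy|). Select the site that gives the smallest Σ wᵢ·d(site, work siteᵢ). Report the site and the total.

Total weighted distance at each candidate:
  X (9, 4): total = 2270
  Y (3, 11): total = 3390
  Z (5, 13): total = 3270
  W (0, 4): total = 3770
  V (0, 10): total = 3890
Minimum is at X with total 2270 blocks.

X, total 2270 blocks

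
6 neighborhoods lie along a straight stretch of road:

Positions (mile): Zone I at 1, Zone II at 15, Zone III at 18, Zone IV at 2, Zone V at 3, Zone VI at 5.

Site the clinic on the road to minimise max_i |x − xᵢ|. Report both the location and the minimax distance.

The 1-center on a line is the midpoint of the two extreme points: leftmost at 1, rightmost at 18.
Optimal location = (1 + 18)/2 = 9.5; maximum distance = (18 − 1)/2 = 8.5.

location 9.5, max distance 8.5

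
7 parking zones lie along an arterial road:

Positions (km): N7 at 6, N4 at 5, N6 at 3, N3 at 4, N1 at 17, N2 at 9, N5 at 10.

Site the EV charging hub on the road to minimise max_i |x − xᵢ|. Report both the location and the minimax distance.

The 1-center on a line is the midpoint of the two extreme points: leftmost at 3, rightmost at 17.
Optimal location = (3 + 17)/2 = 10; maximum distance = (17 − 3)/2 = 7.

location 10, max distance 7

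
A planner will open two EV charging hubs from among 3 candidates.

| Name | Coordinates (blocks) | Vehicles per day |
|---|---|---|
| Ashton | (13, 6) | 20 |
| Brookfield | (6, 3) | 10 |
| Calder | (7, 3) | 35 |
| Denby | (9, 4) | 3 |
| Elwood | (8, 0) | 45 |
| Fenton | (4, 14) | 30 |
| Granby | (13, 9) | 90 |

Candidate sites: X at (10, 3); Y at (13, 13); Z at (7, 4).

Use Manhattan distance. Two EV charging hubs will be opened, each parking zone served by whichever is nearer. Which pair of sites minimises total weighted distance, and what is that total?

Evaluate every pair (each demand assigned to the nearer of the two):
  {Y, Z}: total = 1086
  {X, Y}: total = 1156
  {X, Z}: total = 1606
Best pair: {Y, Z} with total 1086.

{Y, Z}, total 1086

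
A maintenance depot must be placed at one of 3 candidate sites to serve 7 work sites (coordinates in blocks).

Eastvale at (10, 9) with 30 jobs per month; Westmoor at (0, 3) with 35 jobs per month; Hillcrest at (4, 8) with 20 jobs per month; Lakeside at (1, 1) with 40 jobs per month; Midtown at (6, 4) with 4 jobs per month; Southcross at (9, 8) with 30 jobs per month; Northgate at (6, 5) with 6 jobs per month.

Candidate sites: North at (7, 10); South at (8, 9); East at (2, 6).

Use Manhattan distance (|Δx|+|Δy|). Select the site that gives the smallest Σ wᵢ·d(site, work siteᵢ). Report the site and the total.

Total weighted distance at each candidate:
  North (7, 10): total = 1494
  South (8, 9): total = 1374
  East (2, 6): total = 1149
Minimum is at East with total 1149 blocks.

East, total 1149 blocks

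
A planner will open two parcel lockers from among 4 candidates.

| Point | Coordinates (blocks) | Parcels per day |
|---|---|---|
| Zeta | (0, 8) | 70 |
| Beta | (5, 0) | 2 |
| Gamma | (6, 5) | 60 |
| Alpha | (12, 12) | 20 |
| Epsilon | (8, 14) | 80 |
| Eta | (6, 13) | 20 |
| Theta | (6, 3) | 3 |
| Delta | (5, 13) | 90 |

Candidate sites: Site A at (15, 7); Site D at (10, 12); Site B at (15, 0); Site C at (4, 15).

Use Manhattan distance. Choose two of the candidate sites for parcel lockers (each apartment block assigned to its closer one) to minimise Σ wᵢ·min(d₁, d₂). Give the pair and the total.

Evaluate every pair (each demand assigned to the nearer of the two):
  {Site D, Site C}: total = 2211
  {Site A, Site C}: total = 2411
  {Site B, Site C}: total = 2516
  {Site D, Site B}: total = 2696
  {Site A, Site D}: total = 2713
  {Site A, Site B}: total = 4856
Best pair: {Site D, Site C} with total 2211.

{Site D, Site C}, total 2211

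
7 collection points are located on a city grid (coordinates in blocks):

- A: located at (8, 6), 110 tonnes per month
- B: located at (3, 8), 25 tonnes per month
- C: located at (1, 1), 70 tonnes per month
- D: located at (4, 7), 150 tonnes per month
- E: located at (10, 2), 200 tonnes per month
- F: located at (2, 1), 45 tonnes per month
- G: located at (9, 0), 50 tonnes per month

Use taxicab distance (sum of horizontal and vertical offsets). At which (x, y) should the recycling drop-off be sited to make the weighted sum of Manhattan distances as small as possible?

(8, 2)

Manhattan distance separates: Σwᵢ(|x−xᵢ|+|y−yᵢ|) = Σwᵢ|x−xᵢ| + Σwᵢ|y−yᵢ|, so x and y are optimised independently as 1-D weighted medians.
Total weight W = 650; half = 325.
x-coordinate, sorted with cumulative weight:
  x=1 (C, w=70) cum 70
  x=2 (F, w=45) cum 115
  x=3 (B, w=25) cum 140
  x=4 (D, w=150) cum 290
  x=8 (A, w=110) cum 400  ← median
  x=9 (G, w=50) cum 450
  x=10 (E, w=200) cum 650
⇒ x* = 8
y-coordinate, sorted with cumulative weight:
  y=0 (G, w=50) cum 50
  y=1 (C, w=70) cum 120
  y=1 (F, w=45) cum 165
  y=2 (E, w=200) cum 365  ← median
  y=6 (A, w=110) cum 475
  y=7 (D, w=150) cum 625
  y=8 (B, w=25) cum 650
⇒ y* = 2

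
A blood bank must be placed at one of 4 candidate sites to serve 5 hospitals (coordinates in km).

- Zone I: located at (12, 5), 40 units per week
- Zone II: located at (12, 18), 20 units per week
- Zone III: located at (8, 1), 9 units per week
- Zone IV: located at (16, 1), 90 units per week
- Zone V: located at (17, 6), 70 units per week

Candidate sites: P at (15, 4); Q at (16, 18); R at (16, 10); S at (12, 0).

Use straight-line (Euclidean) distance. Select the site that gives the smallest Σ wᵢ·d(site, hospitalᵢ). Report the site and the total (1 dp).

Total weighted distance at each candidate:
  P (15, 4): total = 964.0
  Q (16, 18): total = 3166.1
  R (16, 10): total = 1642.0
  S (12, 0): total = 1514.9
Minimum is at P with total 964.0 km.

P, total 964.0 km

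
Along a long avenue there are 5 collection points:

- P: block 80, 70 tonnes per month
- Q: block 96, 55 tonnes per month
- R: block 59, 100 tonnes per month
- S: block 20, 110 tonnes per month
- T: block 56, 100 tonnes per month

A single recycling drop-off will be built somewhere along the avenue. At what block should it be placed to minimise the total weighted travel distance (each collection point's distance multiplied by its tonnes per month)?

x = 59

For a sum of weighted absolute distances on a line, the optimum is the weighted median (not the mean). Total weight W = 435; half-weight = 217.5.
Sort by position and accumulate weight:
  block 20 (S, w=110) → cum 110
  block 56 (T, w=100) → cum 210
  block 59 (R, w=100) → cum 310  ≥ 217.5 → median here
  block 80 (P, w=70) → cum 380
  block 96 (Q, w=55) → cum 435
Optimal location: block 59.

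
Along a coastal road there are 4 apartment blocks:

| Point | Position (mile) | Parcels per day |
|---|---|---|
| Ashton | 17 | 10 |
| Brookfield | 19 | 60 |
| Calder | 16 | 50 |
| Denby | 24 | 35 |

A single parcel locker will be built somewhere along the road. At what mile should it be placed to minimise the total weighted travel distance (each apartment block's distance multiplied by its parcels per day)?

For a sum of weighted absolute distances on a line, the optimum is the weighted median (not the mean). Total weight W = 155; half-weight = 77.5.
Sort by position and accumulate weight:
  mile 16 (Calder, w=50) → cum 50
  mile 17 (Ashton, w=10) → cum 60
  mile 19 (Brookfield, w=60) → cum 120  ≥ 77.5 → median here
  mile 24 (Denby, w=35) → cum 155
Optimal location: mile 19.

x = 19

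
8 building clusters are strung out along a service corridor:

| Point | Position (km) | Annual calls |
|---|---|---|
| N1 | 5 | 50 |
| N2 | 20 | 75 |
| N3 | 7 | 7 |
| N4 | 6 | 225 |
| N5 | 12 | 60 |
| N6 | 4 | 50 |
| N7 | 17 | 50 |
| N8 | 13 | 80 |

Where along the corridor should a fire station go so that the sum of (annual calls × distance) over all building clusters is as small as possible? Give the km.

For a sum of weighted absolute distances on a line, the optimum is the weighted median (not the mean). Total weight W = 597; half-weight = 298.5.
Sort by position and accumulate weight:
  km 4 (N6, w=50) → cum 50
  km 5 (N1, w=50) → cum 100
  km 6 (N4, w=225) → cum 325  ≥ 298.5 → median here
  km 7 (N3, w=7) → cum 332
  km 12 (N5, w=60) → cum 392
  km 13 (N8, w=80) → cum 472
  km 17 (N7, w=50) → cum 522
  km 20 (N2, w=75) → cum 597
Optimal location: km 6.

x = 6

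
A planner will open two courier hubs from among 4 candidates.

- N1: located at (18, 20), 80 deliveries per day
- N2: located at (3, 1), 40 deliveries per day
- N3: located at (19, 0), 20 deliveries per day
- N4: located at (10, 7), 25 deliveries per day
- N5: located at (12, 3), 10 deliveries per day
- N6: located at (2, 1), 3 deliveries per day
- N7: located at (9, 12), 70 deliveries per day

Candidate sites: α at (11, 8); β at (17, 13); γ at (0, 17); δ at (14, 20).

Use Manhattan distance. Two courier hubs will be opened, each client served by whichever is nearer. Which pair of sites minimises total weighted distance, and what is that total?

{α, δ}, total 1818

Evaluate every pair (each demand assigned to the nearer of the two):
  {α, δ}: total = 1818
  {α, β}: total = 2118
  {β, δ}: total = 2846
  {β, γ}: total = 2859
  {α, γ}: total = 3018
  {γ, δ}: total = 3159
Best pair: {α, δ} with total 1818.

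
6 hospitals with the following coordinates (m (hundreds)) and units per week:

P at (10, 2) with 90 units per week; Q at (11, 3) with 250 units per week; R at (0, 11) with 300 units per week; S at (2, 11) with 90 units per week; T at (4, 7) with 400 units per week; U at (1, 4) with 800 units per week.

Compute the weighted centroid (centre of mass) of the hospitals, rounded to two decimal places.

(3.23, 5.81)

The minimiser of Σwᵢ‖p−pᵢ‖² is the weighted centroid p* = (Σwᵢpᵢ)/(Σwᵢ).
Σwᵢ = 1930.
Σwᵢxᵢ = 90·10 + 250·11 + 300·0 + 90·2 + 400·4 + 800·1 = 6230.
Σwᵢyᵢ = 90·2 + 250·3 + 300·11 + 90·11 + 400·7 + 800·4 = 11220.
x* = 6230/1930 = 3.23, y* = 11220/1930 = 5.81.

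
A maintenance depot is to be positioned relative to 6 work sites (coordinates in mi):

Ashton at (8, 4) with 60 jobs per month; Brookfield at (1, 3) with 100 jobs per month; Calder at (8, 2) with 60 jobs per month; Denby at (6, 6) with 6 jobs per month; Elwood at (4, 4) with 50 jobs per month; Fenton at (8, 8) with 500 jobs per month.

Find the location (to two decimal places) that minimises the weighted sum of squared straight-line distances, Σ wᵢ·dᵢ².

The minimiser of Σwᵢ‖p−pᵢ‖² is the weighted centroid p* = (Σwᵢpᵢ)/(Σwᵢ).
Σwᵢ = 776.
Σwᵢxᵢ = 60·8 + 100·1 + 60·8 + 6·6 + 50·4 + 500·8 = 5296.
Σwᵢyᵢ = 60·4 + 100·3 + 60·2 + 6·6 + 50·4 + 500·8 = 4896.
x* = 5296/776 = 6.82, y* = 4896/776 = 6.31.

(6.82, 6.31)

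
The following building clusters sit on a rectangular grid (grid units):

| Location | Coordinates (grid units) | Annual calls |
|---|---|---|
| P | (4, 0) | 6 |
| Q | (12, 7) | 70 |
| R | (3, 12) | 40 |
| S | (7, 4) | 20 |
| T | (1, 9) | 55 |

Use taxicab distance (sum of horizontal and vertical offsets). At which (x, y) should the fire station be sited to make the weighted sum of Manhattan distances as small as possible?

Manhattan distance separates: Σwᵢ(|x−xᵢ|+|y−yᵢ|) = Σwᵢ|x−xᵢ| + Σwᵢ|y−yᵢ|, so x and y are optimised independently as 1-D weighted medians.
Total weight W = 191; half = 95.5.
x-coordinate, sorted with cumulative weight:
  x=1 (T, w=55) cum 55
  x=3 (R, w=40) cum 95
  x=4 (P, w=6) cum 101  ← median
  x=7 (S, w=20) cum 121
  x=12 (Q, w=70) cum 191
⇒ x* = 4
y-coordinate, sorted with cumulative weight:
  y=0 (P, w=6) cum 6
  y=4 (S, w=20) cum 26
  y=7 (Q, w=70) cum 96  ← median
  y=9 (T, w=55) cum 151
  y=12 (R, w=40) cum 191
⇒ y* = 7

(4, 7)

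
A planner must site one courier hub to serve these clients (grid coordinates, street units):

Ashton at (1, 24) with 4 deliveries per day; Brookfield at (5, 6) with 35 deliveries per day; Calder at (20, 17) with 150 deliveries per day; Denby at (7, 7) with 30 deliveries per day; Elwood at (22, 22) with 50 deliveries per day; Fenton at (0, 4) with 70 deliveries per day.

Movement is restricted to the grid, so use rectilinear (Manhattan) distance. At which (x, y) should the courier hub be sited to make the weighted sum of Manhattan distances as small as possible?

(20, 17)

Manhattan distance separates: Σwᵢ(|x−xᵢ|+|y−yᵢ|) = Σwᵢ|x−xᵢ| + Σwᵢ|y−yᵢ|, so x and y are optimised independently as 1-D weighted medians.
Total weight W = 339; half = 169.5.
x-coordinate, sorted with cumulative weight:
  x=0 (Fenton, w=70) cum 70
  x=1 (Ashton, w=4) cum 74
  x=5 (Brookfield, w=35) cum 109
  x=7 (Denby, w=30) cum 139
  x=20 (Calder, w=150) cum 289  ← median
  x=22 (Elwood, w=50) cum 339
⇒ x* = 20
y-coordinate, sorted with cumulative weight:
  y=4 (Fenton, w=70) cum 70
  y=6 (Brookfield, w=35) cum 105
  y=7 (Denby, w=30) cum 135
  y=17 (Calder, w=150) cum 285  ← median
  y=22 (Elwood, w=50) cum 335
  y=24 (Ashton, w=4) cum 339
⇒ y* = 17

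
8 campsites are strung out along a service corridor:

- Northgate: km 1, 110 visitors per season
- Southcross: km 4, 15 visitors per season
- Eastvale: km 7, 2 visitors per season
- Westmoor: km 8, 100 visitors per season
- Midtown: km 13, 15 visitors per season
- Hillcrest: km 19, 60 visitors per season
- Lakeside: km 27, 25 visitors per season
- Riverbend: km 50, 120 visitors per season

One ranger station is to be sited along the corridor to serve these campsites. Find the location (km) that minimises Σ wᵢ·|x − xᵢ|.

For a sum of weighted absolute distances on a line, the optimum is the weighted median (not the mean). Total weight W = 447; half-weight = 223.5.
Sort by position and accumulate weight:
  km 1 (Northgate, w=110) → cum 110
  km 4 (Southcross, w=15) → cum 125
  km 7 (Eastvale, w=2) → cum 127
  km 8 (Westmoor, w=100) → cum 227  ≥ 223.5 → median here
  km 13 (Midtown, w=15) → cum 242
  km 19 (Hillcrest, w=60) → cum 302
  km 27 (Lakeside, w=25) → cum 327
  km 50 (Riverbend, w=120) → cum 447
Optimal location: km 8.

x = 8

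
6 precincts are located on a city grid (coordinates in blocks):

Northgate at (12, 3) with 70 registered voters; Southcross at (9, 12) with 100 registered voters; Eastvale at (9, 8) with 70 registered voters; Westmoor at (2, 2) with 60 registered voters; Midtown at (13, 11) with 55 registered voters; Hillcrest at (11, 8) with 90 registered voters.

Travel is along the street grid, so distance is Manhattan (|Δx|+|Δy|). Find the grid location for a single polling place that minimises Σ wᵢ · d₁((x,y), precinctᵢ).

Manhattan distance separates: Σwᵢ(|x−xᵢ|+|y−yᵢ|) = Σwᵢ|x−xᵢ| + Σwᵢ|y−yᵢ|, so x and y are optimised independently as 1-D weighted medians.
Total weight W = 445; half = 222.5.
x-coordinate, sorted with cumulative weight:
  x=2 (Westmoor, w=60) cum 60
  x=9 (Southcross, w=100) cum 160
  x=9 (Eastvale, w=70) cum 230  ← median
  x=11 (Hillcrest, w=90) cum 320
  x=12 (Northgate, w=70) cum 390
  x=13 (Midtown, w=55) cum 445
⇒ x* = 9
y-coordinate, sorted with cumulative weight:
  y=2 (Westmoor, w=60) cum 60
  y=3 (Northgate, w=70) cum 130
  y=8 (Eastvale, w=70) cum 200
  y=8 (Hillcrest, w=90) cum 290  ← median
  y=11 (Midtown, w=55) cum 345
  y=12 (Southcross, w=100) cum 445
⇒ y* = 8

(9, 8)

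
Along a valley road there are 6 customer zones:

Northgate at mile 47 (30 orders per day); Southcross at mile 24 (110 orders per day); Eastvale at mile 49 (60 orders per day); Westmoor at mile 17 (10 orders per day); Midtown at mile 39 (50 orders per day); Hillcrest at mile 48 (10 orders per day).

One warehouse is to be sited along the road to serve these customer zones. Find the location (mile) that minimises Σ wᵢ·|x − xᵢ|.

x = 39

For a sum of weighted absolute distances on a line, the optimum is the weighted median (not the mean). Total weight W = 270; half-weight = 135.
Sort by position and accumulate weight:
  mile 17 (Westmoor, w=10) → cum 10
  mile 24 (Southcross, w=110) → cum 120
  mile 39 (Midtown, w=50) → cum 170  ≥ 135 → median here
  mile 47 (Northgate, w=30) → cum 200
  mile 48 (Hillcrest, w=10) → cum 210
  mile 49 (Eastvale, w=60) → cum 270
Optimal location: mile 39.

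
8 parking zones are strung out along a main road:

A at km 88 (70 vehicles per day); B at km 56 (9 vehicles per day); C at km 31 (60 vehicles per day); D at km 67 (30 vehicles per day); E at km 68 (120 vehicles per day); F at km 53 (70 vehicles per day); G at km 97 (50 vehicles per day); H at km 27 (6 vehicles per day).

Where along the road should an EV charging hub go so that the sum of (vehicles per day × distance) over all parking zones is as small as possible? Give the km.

For a sum of weighted absolute distances on a line, the optimum is the weighted median (not the mean). Total weight W = 415; half-weight = 207.5.
Sort by position and accumulate weight:
  km 27 (H, w=6) → cum 6
  km 31 (C, w=60) → cum 66
  km 53 (F, w=70) → cum 136
  km 56 (B, w=9) → cum 145
  km 67 (D, w=30) → cum 175
  km 68 (E, w=120) → cum 295  ≥ 207.5 → median here
  km 88 (A, w=70) → cum 365
  km 97 (G, w=50) → cum 415
Optimal location: km 68.

x = 68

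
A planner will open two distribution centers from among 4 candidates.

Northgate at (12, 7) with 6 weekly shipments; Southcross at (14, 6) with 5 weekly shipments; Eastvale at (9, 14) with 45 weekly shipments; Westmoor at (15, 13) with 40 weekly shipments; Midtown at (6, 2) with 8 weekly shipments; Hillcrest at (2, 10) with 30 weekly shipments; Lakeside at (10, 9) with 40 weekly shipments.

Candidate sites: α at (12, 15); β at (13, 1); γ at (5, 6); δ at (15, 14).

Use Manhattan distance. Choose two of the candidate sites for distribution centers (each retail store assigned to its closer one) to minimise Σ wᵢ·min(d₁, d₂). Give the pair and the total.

{γ, δ}, total 973

Evaluate every pair (each demand assigned to the nearer of the two):
  {γ, δ}: total = 973
  {α, γ}: total = 1043
  {α, δ}: total = 1235
  {α, β}: total = 1286
  {β, δ}: total = 1356
  {β, γ}: total = 1742
Best pair: {γ, δ} with total 973.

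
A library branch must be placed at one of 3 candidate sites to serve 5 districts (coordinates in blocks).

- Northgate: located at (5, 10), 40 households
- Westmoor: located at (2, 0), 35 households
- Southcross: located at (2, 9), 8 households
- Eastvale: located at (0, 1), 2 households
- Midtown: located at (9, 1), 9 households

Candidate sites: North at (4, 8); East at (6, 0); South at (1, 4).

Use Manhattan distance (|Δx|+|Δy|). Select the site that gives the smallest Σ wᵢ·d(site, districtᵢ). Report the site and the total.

North, total 624 blocks

Total weighted distance at each candidate:
  North (4, 8): total = 624
  East (6, 0): total = 734
  South (1, 4): total = 730
Minimum is at North with total 624 blocks.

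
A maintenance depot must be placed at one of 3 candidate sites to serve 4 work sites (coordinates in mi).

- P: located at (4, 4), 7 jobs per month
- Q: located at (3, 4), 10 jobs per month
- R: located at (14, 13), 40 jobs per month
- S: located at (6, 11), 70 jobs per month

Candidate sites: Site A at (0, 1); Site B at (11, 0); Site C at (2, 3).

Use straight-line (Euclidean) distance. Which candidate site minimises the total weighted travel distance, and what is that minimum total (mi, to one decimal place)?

Total weighted distance at each candidate:
  Site A (0, 1): total = 1631.3
  Site B (11, 0): total = 1525.4
  Site C (2, 3): total = 1280.7
Minimum is at Site C with total 1280.7 mi.

Site C, total 1280.7 mi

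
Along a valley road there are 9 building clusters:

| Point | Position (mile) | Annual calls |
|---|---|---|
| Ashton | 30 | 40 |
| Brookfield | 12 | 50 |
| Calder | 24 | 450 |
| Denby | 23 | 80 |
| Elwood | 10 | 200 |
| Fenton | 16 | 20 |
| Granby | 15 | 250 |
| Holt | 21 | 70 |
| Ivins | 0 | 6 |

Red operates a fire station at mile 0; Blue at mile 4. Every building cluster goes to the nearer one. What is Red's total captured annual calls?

The indifferent point is the midpoint (0+4)/2 = 2; building clusters left of it (closer to Red at 0) go to Red, those right go to Blue.
  Ivins at 0 (w=6) → Red
  Elwood at 10 (w=200) → Blue
  Brookfield at 12 (w=50) → Blue
  Granby at 15 (w=250) → Blue
  Fenton at 16 (w=20) → Blue
  Holt at 21 (w=70) → Blue
  Denby at 23 (w=80) → Blue
  Calder at 24 (w=450) → Blue
  Ashton at 30 (w=40) → Blue
Red captures 6; Blue captures 1160.

6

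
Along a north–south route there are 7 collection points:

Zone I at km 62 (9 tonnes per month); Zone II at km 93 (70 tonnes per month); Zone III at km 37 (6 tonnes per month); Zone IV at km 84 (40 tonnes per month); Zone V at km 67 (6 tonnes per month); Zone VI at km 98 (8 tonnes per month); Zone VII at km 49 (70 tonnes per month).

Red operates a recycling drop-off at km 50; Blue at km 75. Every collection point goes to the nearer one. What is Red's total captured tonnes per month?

85

The indifferent point is the midpoint (50+75)/2 = 62.5; collection points left of it (closer to Red at 50) go to Red, those right go to Blue.
  Zone III at 37 (w=6) → Red
  Zone VII at 49 (w=70) → Red
  Zone I at 62 (w=9) → Red
  Zone V at 67 (w=6) → Blue
  Zone IV at 84 (w=40) → Blue
  Zone II at 93 (w=70) → Blue
  Zone VI at 98 (w=8) → Blue
Red captures 85; Blue captures 124.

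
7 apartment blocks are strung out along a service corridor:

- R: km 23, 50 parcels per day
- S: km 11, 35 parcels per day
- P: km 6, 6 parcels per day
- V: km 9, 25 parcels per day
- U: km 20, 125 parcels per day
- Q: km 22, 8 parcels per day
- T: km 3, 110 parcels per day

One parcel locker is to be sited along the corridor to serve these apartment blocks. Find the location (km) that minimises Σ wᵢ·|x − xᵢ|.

x = 20

For a sum of weighted absolute distances on a line, the optimum is the weighted median (not the mean). Total weight W = 359; half-weight = 179.5.
Sort by position and accumulate weight:
  km 3 (T, w=110) → cum 110
  km 6 (P, w=6) → cum 116
  km 9 (V, w=25) → cum 141
  km 11 (S, w=35) → cum 176
  km 20 (U, w=125) → cum 301  ≥ 179.5 → median here
  km 22 (Q, w=8) → cum 309
  km 23 (R, w=50) → cum 359
Optimal location: km 20.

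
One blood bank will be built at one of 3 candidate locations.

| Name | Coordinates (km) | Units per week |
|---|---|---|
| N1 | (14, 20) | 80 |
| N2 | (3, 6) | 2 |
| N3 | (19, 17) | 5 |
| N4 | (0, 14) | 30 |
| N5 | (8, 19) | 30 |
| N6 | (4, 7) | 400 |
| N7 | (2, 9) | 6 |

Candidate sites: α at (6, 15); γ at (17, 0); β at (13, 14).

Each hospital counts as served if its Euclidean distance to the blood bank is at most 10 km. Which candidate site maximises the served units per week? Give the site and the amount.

α, covering 548

Coverage radius r = 10 km; a point is covered iff (Δx)²+(Δy)² ≤ 10² = 100.
  α (6, 15): covers {N1, N2, N4, N5, N6, N7} → 548
  γ (17, 0): covers {none} → 0
  β (13, 14): covers {N1, N3, N5} → 115
Maximum coverage at α: 548 units per week.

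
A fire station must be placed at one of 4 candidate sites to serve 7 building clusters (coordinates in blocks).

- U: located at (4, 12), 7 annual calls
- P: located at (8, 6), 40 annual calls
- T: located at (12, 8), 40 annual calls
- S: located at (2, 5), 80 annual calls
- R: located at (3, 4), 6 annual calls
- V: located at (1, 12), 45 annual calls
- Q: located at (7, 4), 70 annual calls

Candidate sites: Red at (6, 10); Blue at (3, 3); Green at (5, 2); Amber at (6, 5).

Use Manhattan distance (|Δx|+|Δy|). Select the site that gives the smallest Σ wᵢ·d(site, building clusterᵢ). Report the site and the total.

Amber, total 1567 blocks

Total weighted distance at each candidate:
  Red (6, 10): total = 2167
  Blue (3, 3): total = 2041
  Green (5, 2): total = 2291
  Amber (6, 5): total = 1567
Minimum is at Amber with total 1567 blocks.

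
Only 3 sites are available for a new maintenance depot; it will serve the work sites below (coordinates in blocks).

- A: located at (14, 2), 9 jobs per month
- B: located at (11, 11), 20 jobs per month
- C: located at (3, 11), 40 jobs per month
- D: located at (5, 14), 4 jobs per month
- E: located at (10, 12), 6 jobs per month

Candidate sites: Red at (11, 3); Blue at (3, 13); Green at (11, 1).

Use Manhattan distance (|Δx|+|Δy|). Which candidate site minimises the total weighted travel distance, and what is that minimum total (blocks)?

Blue, total 538 blocks

Total weighted distance at each candidate:
  Red (11, 3): total = 964
  Blue (3, 13): total = 538
  Green (11, 1): total = 1104
Minimum is at Blue with total 538 blocks.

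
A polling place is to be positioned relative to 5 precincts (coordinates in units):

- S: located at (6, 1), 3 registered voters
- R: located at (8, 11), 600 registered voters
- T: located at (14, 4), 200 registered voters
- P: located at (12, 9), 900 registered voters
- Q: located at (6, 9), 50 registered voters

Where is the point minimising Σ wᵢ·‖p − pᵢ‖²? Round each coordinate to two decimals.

(10.68, 9.10)

The minimiser of Σwᵢ‖p−pᵢ‖² is the weighted centroid p* = (Σwᵢpᵢ)/(Σwᵢ).
Σwᵢ = 1753.
Σwᵢxᵢ = 3·6 + 600·8 + 200·14 + 900·12 + 50·6 = 18718.
Σwᵢyᵢ = 3·1 + 600·11 + 200·4 + 900·9 + 50·9 = 15953.
x* = 18718/1753 = 10.68, y* = 15953/1753 = 9.10.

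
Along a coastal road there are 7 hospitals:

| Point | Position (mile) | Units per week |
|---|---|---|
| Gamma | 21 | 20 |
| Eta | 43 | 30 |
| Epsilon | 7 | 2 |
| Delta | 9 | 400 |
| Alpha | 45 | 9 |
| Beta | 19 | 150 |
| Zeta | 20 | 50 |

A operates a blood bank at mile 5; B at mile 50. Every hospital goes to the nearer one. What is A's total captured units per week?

The indifferent point is the midpoint (5+50)/2 = 27.5; hospitals left of it (closer to A at 5) go to A, those right go to B.
  Epsilon at 7 (w=2) → A
  Delta at 9 (w=400) → A
  Beta at 19 (w=150) → A
  Zeta at 20 (w=50) → A
  Gamma at 21 (w=20) → A
  Eta at 43 (w=30) → B
  Alpha at 45 (w=9) → B
A captures 622; B captures 39.

622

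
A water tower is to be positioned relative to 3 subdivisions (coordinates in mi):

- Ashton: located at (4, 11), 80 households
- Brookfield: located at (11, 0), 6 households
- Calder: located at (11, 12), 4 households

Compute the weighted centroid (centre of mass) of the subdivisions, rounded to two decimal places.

The minimiser of Σwᵢ‖p−pᵢ‖² is the weighted centroid p* = (Σwᵢpᵢ)/(Σwᵢ).
Σwᵢ = 90.
Σwᵢxᵢ = 80·4 + 6·11 + 4·11 = 430.
Σwᵢyᵢ = 80·11 + 6·0 + 4·12 = 928.
x* = 430/90 = 4.78, y* = 928/90 = 10.31.

(4.78, 10.31)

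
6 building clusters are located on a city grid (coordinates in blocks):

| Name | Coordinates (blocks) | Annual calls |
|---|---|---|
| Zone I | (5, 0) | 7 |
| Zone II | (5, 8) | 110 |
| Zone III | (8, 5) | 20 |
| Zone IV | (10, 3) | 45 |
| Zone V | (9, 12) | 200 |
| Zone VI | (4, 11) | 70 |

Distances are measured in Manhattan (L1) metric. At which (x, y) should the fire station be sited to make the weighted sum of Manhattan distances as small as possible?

Manhattan distance separates: Σwᵢ(|x−xᵢ|+|y−yᵢ|) = Σwᵢ|x−xᵢ| + Σwᵢ|y−yᵢ|, so x and y are optimised independently as 1-D weighted medians.
Total weight W = 452; half = 226.
x-coordinate, sorted with cumulative weight:
  x=4 (Zone VI, w=70) cum 70
  x=5 (Zone I, w=7) cum 77
  x=5 (Zone II, w=110) cum 187
  x=8 (Zone III, w=20) cum 207
  x=9 (Zone V, w=200) cum 407  ← median
  x=10 (Zone IV, w=45) cum 452
⇒ x* = 9
y-coordinate, sorted with cumulative weight:
  y=0 (Zone I, w=7) cum 7
  y=3 (Zone IV, w=45) cum 52
  y=5 (Zone III, w=20) cum 72
  y=8 (Zone II, w=110) cum 182
  y=11 (Zone VI, w=70) cum 252  ← median
  y=12 (Zone V, w=200) cum 452
⇒ y* = 11

(9, 11)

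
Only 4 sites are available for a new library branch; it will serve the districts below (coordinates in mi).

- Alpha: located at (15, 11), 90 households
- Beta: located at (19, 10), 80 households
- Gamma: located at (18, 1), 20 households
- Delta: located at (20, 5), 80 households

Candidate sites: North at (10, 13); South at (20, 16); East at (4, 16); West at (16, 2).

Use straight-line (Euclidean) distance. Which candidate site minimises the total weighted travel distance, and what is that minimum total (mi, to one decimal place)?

Total weighted distance at each candidate:
  North (10, 13): total = 2556.6
  South (20, 16): total = 2305.7
  East (4, 16): total = 4343.6
  West (16, 2): total = 1943.2
Minimum is at West with total 1943.2 mi.

West, total 1943.2 mi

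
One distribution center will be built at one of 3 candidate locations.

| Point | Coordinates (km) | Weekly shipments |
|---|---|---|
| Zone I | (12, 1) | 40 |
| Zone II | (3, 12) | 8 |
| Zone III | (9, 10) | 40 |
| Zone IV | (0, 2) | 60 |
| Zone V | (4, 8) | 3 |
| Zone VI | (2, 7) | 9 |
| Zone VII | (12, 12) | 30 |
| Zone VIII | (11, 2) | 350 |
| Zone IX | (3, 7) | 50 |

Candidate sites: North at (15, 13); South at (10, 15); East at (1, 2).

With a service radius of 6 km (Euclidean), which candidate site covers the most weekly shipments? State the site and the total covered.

East, covering 119

Coverage radius r = 6 km; a point is covered iff (Δx)²+(Δy)² ≤ 6² = 36.
  North (15, 13): covers {Zone VII} → 30
  South (10, 15): covers {Zone III, Zone VII} → 70
  East (1, 2): covers {Zone IV, Zone VI, Zone IX} → 119
Maximum coverage at East: 119 weekly shipments.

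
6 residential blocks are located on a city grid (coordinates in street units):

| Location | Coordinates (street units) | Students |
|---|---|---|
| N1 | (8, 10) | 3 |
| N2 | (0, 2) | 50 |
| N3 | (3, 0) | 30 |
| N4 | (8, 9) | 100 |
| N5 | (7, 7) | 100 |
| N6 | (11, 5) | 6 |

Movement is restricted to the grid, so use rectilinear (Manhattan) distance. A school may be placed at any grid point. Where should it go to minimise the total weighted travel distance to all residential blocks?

Manhattan distance separates: Σwᵢ(|x−xᵢ|+|y−yᵢ|) = Σwᵢ|x−xᵢ| + Σwᵢ|y−yᵢ|, so x and y are optimised independently as 1-D weighted medians.
Total weight W = 289; half = 144.5.
x-coordinate, sorted with cumulative weight:
  x=0 (N2, w=50) cum 50
  x=3 (N3, w=30) cum 80
  x=7 (N5, w=100) cum 180  ← median
  x=8 (N1, w=3) cum 183
  x=8 (N4, w=100) cum 283
  x=11 (N6, w=6) cum 289
⇒ x* = 7
y-coordinate, sorted with cumulative weight:
  y=0 (N3, w=30) cum 30
  y=2 (N2, w=50) cum 80
  y=5 (N6, w=6) cum 86
  y=7 (N5, w=100) cum 186  ← median
  y=9 (N4, w=100) cum 286
  y=10 (N1, w=3) cum 289
⇒ y* = 7

(7, 7)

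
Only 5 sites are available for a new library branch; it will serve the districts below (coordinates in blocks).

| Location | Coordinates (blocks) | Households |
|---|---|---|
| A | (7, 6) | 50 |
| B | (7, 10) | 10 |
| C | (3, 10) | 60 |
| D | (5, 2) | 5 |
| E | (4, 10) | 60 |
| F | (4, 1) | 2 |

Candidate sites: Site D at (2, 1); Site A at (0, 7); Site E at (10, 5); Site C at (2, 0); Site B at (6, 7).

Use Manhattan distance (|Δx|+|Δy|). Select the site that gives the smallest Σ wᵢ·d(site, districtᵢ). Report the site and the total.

Total weighted distance at each candidate:
  Site D (2, 1): total = 1924
  Site A (0, 7): total = 1350
  Site E (10, 5): total = 1720
  Site C (2, 0): total = 2111
  Site B (6, 7): total = 846
Minimum is at Site B with total 846 blocks.

Site B, total 846 blocks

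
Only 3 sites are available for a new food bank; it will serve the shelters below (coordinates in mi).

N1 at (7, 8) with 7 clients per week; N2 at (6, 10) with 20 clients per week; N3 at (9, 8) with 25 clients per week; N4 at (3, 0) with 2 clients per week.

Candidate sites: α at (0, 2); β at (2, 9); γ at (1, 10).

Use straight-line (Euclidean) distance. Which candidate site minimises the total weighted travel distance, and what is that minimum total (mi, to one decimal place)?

β, total 313.0 mi

Total weighted distance at each candidate:
  α (0, 2): total = 542.2
  β (2, 9): total = 313.0
  γ (1, 10): total = 370.8
Minimum is at β with total 313.0 mi.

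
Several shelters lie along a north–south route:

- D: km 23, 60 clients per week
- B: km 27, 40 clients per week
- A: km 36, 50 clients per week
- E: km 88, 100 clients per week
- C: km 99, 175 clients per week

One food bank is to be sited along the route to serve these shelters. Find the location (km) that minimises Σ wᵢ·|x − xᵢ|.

For a sum of weighted absolute distances on a line, the optimum is the weighted median (not the mean). Total weight W = 425; half-weight = 212.5.
Sort by position and accumulate weight:
  km 23 (D, w=60) → cum 60
  km 27 (B, w=40) → cum 100
  km 36 (A, w=50) → cum 150
  km 88 (E, w=100) → cum 250  ≥ 212.5 → median here
  km 99 (C, w=175) → cum 425
Optimal location: km 88.

x = 88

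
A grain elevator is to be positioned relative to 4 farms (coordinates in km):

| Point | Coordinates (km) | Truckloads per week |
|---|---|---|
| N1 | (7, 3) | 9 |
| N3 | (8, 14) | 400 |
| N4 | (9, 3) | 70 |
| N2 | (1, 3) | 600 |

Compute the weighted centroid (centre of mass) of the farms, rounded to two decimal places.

(4.16, 7.08)

The minimiser of Σwᵢ‖p−pᵢ‖² is the weighted centroid p* = (Σwᵢpᵢ)/(Σwᵢ).
Σwᵢ = 1079.
Σwᵢxᵢ = 9·7 + 400·8 + 70·9 + 600·1 = 4493.
Σwᵢyᵢ = 9·3 + 400·14 + 70·3 + 600·3 = 7637.
x* = 4493/1079 = 4.16, y* = 7637/1079 = 7.08.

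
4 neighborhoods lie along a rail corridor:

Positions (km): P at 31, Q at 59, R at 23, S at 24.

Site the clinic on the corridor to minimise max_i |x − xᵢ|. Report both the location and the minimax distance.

The 1-center on a line is the midpoint of the two extreme points: leftmost at 23, rightmost at 59.
Optimal location = (23 + 59)/2 = 41; maximum distance = (59 − 23)/2 = 18.

location 41, max distance 18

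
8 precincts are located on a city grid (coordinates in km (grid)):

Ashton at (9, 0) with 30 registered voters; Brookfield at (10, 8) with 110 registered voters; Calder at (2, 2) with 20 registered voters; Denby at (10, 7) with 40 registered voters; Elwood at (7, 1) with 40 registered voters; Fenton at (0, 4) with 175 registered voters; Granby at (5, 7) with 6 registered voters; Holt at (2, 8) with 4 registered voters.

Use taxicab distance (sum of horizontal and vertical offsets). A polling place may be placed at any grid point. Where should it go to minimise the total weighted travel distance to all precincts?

Manhattan distance separates: Σwᵢ(|x−xᵢ|+|y−yᵢ|) = Σwᵢ|x−xᵢ| + Σwᵢ|y−yᵢ|, so x and y are optimised independently as 1-D weighted medians.
Total weight W = 425; half = 212.5.
x-coordinate, sorted with cumulative weight:
  x=0 (Fenton, w=175) cum 175
  x=2 (Calder, w=20) cum 195
  x=2 (Holt, w=4) cum 199
  x=5 (Granby, w=6) cum 205
  x=7 (Elwood, w=40) cum 245  ← median
  x=9 (Ashton, w=30) cum 275
  x=10 (Brookfield, w=110) cum 385
  x=10 (Denby, w=40) cum 425
⇒ x* = 7
y-coordinate, sorted with cumulative weight:
  y=0 (Ashton, w=30) cum 30
  y=1 (Elwood, w=40) cum 70
  y=2 (Calder, w=20) cum 90
  y=4 (Fenton, w=175) cum 265  ← median
  y=7 (Denby, w=40) cum 305
  y=7 (Granby, w=6) cum 311
  y=8 (Brookfield, w=110) cum 421
  y=8 (Holt, w=4) cum 425
⇒ y* = 4

(7, 4)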